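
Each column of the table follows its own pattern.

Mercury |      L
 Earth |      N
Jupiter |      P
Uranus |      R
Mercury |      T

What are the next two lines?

For the planet, repeats Mercury → Earth → Jupiter → Uranus: Mercury, Earth, Jupiter, Uranus, Mercury → Earth → Jupiter.
Letter: L, N, P, R, T → V → X (letters move forward 2 places in the alphabet).
So the next two lines are Earth  V and Jupiter  X.

Earth  V; Jupiter  X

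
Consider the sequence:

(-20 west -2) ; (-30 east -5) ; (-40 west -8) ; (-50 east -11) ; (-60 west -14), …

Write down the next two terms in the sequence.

(-70 east -17), (-80 west -20)

First slot: -20, -30, -40, -50, -60 → -70 → -80 (−10 each step).
Direction: alternates west ↔ east, so west, east, west, east, west → east → west.
Third slot: -2, -5, -8, -11, -14 → -17 → -20 (−3 each step).
So the next two terms are (-70 east -17) and (-80 west -20).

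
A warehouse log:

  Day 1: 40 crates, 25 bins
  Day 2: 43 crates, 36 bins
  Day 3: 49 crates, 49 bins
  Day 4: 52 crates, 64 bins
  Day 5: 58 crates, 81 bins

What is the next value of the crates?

Crates: alternating steps +3, +6, +3, +6, …, so 40, 43, 49, 52, 58 → 61.

61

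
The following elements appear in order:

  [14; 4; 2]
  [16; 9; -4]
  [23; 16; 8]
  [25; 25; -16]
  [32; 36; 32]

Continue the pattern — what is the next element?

First entry: alternating steps +2, +7, +2, +7, …; 14, 16, 23, 25, 32 → 34.
Second entry: 4, 9, 16, 25, 36 → 49 (perfect squares: 2², 3², 4², …).
Third entry: ×(-2) each step, so 2, -4, 8, -16, 32 → -64.
Combining the parts gives [34; 49; -64].

[34; 49; -64]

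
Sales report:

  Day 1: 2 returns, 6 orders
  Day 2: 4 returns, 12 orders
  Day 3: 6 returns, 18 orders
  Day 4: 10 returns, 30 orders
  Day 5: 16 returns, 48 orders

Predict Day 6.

26 returns, 78 orders

Returns goes 2, 4, 6, 10, 16 → 26 (each term is the sum of the two before it).
Orders goes 6, 12, 18, 30, 48 → 78 (always 3 × the returns).
So the next record is 26 returns, 78 orders.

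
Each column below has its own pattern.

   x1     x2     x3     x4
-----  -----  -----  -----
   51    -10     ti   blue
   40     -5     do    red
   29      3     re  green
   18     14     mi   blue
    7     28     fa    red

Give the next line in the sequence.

-4  45  sol  green

Column x1: −11 each step; 51, 40, 29, 18, 7 → -4.
Column x2: differences are 5, 8, 11, … (increasing by 3 each time), so -10, -5, 3, 14, 28 → 45.
Column x3 — runs through the solfège scale do→ti: ti, do, re, mi, fa → sol.
Column x4: blue, red, green, blue, red → green (repeats blue → red → green).
Putting it together: -4  45  sol  green.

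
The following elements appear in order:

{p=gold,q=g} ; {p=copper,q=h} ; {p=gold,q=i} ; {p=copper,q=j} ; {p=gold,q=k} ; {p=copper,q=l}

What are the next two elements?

P — alternates gold ↔ copper: gold, copper, gold, copper, gold, copper → gold → copper.
For the q, letters move forward 1 place in the alphabet: g, h, i, j, k, l → m → n.
Putting the parts together: {p=gold,q=m} and then {p=copper,q=n}.

{p=gold,q=m}, {p=copper,q=n}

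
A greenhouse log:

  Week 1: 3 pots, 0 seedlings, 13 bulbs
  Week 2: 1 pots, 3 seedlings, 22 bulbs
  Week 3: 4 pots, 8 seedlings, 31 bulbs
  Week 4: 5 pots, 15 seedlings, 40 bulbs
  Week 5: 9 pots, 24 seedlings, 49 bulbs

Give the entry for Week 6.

Pots: 3, 1, 4, 5, 9 → 14 (each term is the sum of the two before it).
Seedlings: 0, 3, 8, 15, 24 → 35 (differences are 3, 5, 7, … (increasing by 2 each time)).
Bulbs: +9 each step; 13, 22, 31, 40, 49 → 58.
So the next row is 14 pots, 35 seedlings, 58 bulbs.

14 pots, 35 seedlings, 58 bulbs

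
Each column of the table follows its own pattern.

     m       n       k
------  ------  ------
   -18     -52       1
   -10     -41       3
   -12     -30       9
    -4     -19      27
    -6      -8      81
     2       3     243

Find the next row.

0  14  729

Column m goes -18, -10, -12, -4, -6, 2 → 0 (alternating steps +8, −2, +8, −2, …).
For the column n, +11 each step: -52, -41, -30, -19, -8, 3 → 14.
For the column k, ×3 each step: 1, 3, 9, 27, 81, 243 → 729.
Putting it together: 0  14  729.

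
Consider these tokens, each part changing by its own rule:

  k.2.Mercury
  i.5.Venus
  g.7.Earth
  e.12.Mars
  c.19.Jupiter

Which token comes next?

Letter: k, i, g, e, c → a (letters move back 2 places in the alphabet).
Second component: each term is the sum of the two before it; 2, 5, 7, 12, 19 → 31.
Planet: runs through the planets Mercury→Neptune; Mercury, Venus, Earth, Mars, Jupiter → Saturn.
Putting it together: a.31.Saturn.

a.31.Saturn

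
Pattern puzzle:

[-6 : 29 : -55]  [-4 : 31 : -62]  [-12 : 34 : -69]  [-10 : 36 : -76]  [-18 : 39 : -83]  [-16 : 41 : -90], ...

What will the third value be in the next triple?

Third value — −7 each step: -55, -62, -69, -76, -83, -90 → -97.

-97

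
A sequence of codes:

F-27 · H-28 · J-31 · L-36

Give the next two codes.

Letter goes F, H, J, L → N → P (letters move forward 2 places in the alphabet).
For the second component, differences are 1, 3, 5, … (increasing by 2 each time): 27, 28, 31, 36 → 43 → 52.
So the next two codes are N-43 and P-52.

N-43 then P-52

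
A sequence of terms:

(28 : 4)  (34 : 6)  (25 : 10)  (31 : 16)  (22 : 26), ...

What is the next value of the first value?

28

For the first value, alternating steps +6, −9, +6, −9, …: 28, 34, 25, 31, 22 → 28.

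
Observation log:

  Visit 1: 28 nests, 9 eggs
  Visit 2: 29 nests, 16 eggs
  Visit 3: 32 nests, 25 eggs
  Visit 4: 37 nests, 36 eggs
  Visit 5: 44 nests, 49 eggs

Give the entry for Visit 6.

Nests goes 28, 29, 32, 37, 44 → 53 (differences are 1, 3, 5, … (increasing by 2 each time)).
Eggs: 9, 16, 25, 36, 49 → 64 (perfect squares: 3², 4², 5², …).
Putting it together: 53 nests, 64 eggs.

53 nests, 64 eggs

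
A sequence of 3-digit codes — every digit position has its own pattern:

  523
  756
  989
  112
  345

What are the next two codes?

578 then 701

First digit: 5, 7, 9, 1, 3 → 5 → 7 (+2 each step, mod 10).
For the second digit, +3 each step, mod 10: 2, 5, 8, 1, 4 → 7 → 0.
Third digit — +3 each step, mod 10: 3, 6, 9, 2, 5 → 8 → 1.
Putting the parts together: 578 and then 701.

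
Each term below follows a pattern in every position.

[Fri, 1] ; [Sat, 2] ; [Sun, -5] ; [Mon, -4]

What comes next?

For the day, runs through the weekdays Mon→Sun: Fri, Sat, Sun, Mon → Tue.
For the second entry, alternating steps +1, −7, +1, −7, …: 1, 2, -5, -4 → -11.
So the next term is [Tue, -11].

[Tue, -11]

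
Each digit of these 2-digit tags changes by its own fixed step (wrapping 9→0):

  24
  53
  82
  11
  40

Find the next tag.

First digit: +3 each step, mod 10; 2, 5, 8, 1, 4 → 7.
For the second digit, −1 each step, mod 10: 4, 3, 2, 1, 0 → 9.
Putting it together: 79.

79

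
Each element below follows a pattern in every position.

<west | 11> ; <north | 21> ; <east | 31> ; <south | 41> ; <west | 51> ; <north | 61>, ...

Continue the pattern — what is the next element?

<east | 71>

Direction — repeats west → north → east → south: west, north, east, south, west, north → east.
Second slot: 11, 21, 31, 41, 51, 61 → 71 (+10 each step).
Combining the parts gives <east | 71>.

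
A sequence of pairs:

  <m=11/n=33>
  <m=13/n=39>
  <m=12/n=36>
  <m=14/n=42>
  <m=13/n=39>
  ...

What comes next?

<m=15/n=45>

M: alternating steps +2, −1, +2, −1, …, so 11, 13, 12, 14, 13 → 15.
N goes 33, 39, 36, 42, 39 → 45 (always 3 × the m).
So the next pair is <m=15/n=45>.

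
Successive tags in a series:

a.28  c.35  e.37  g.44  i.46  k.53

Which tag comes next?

m.55

Letter: letters move forward 2 places in the alphabet; a, c, e, g, i, k → m.
Second component: alternating steps +7, +2, +7, +2, …; 28, 35, 37, 44, 46, 53 → 55.
Combining the parts gives m.55.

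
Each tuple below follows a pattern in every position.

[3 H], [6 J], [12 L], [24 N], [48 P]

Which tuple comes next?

For the first coordinate, ×2 each step: 3, 6, 12, 24, 48 → 96.
Letter: letters move forward 2 places in the alphabet; H, J, L, N, P → R.
So the next tuple is [96 R].

[96 R]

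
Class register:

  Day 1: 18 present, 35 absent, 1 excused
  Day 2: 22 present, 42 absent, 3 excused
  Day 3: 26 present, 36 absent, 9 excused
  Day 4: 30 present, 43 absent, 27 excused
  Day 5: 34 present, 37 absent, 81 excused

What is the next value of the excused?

243

Excused: ×3 each step, so 1, 3, 9, 27, 81 → 243.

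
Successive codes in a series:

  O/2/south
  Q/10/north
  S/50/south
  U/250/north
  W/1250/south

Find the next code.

Letter goes O, Q, S, U, W → Y (letters move forward 2 places in the alphabet).
For the second component, ×5 each step: 2, 10, 50, 250, 1250 → 6250.
For the direction, alternates south ↔ north: south, north, south, north, south → north.
Putting it together: Y/6250/north.

Y/6250/north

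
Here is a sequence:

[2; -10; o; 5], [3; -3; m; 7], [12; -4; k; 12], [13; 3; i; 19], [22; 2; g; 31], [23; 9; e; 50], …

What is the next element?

[32; 8; c; 81]

First slot goes 2, 3, 12, 13, 22, 23 → 32 (alternating steps +1, +9, +1, +9, …).
For the second slot, alternating steps +7, −1, +7, −1, …: -10, -3, -4, 3, 2, 9 → 8.
Letter: letters move back 2 places in the alphabet, so o, m, k, i, g, e → c.
Fourth slot: each term is the sum of the two before it, so 5, 7, 12, 19, 31, 50 → 81.
Combining the parts gives [32; 8; c; 81].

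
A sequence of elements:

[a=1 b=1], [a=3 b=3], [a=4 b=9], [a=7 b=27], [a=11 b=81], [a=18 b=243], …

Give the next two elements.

A: 1, 3, 4, 7, 11, 18 → 29 → 47 (each term is the sum of the two before it).
B: ×3 each step; 1, 3, 9, 27, 81, 243 → 729 → 2187.
So the next two elements are [a=29 b=729] and [a=47 b=2187].

[a=29 b=729], [a=47 b=2187]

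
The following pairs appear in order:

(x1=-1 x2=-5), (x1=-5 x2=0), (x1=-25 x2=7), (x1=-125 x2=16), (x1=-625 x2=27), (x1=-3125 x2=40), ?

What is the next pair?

X1: ×5 each step; -1, -5, -25, -125, -625, -3125 → -15625.
X2 — differences are 5, 7, 9, … (increasing by 2 each time): -5, 0, 7, 16, 27, 40 → 55.
Combining the parts gives (x1=-15625 x2=55).

(x1=-15625 x2=55)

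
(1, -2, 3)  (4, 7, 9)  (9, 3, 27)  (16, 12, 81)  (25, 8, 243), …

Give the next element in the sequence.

First slot: 1, 4, 9, 16, 25 → 36 (perfect squares: 1², 2², 3², …).
Second slot: -2, 7, 3, 12, 8 → 17 (alternating steps +9, −4, +9, −4, …).
Third slot goes 3, 9, 27, 81, 243 → 729 (×3 each step).
Combining the parts gives (36, 17, 729).

(36, 17, 729)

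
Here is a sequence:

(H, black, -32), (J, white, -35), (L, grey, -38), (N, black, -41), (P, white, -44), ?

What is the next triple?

Letter: H, J, L, N, P → R (letters move forward 2 places in the alphabet).
Shade goes black, white, grey, black, white → grey (repeats black → white → grey).
Third coordinate goes -32, -35, -38, -41, -44 → -47 (−3 each step).
Combining the parts gives (R, grey, -47).

(R, grey, -47)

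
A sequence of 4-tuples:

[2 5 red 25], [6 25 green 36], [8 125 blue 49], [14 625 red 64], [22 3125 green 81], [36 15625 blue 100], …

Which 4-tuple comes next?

First entry goes 2, 6, 8, 14, 22, 36 → 58 (each term is the sum of the two before it).
Second entry: ×5 each step; 5, 25, 125, 625, 3125, 15625 → 78125.
Colour: repeats red → green → blue, so red, green, blue, red, green, blue → red.
For the fourth entry, perfect squares: 5², 6², 7², …: 25, 36, 49, 64, 81, 100 → 121.
Combining the parts gives [58 78125 red 121].

[58 78125 red 121]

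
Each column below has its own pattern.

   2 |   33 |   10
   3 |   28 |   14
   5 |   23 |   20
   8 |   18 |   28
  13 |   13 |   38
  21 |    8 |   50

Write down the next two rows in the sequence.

First component — each term is the sum of the two before it: 2, 3, 5, 8, 13, 21 → 34 → 55.
Second component — −5 each step: 33, 28, 23, 18, 13, 8 → 3 → -2.
Third component — differences are 4, 6, 8, … (increasing by 2 each time): 10, 14, 20, 28, 38, 50 → 64 → 80.
So the next two rows are 34  3  64 and 55  -2  80.

34  3  64; 55  -2  80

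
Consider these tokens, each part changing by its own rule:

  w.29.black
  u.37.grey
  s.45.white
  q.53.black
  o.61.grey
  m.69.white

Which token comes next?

k.77.black

Letter: w, u, s, q, o, m → k (letters move back 2 places in the alphabet).
For the second component, +8 each step: 29, 37, 45, 53, 61, 69 → 77.
For the shade, repeats black → grey → white: black, grey, white, black, grey, white → black.
Putting it together: k.77.black.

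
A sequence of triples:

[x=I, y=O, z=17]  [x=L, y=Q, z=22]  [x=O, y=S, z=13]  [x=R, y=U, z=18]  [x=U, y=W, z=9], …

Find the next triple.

X: I, L, O, R, U → X (letters move forward 3 places in the alphabet).
Y: letters move forward 2 places in the alphabet; O, Q, S, U, W → Y.
Z goes 17, 22, 13, 18, 9 → 14 (alternating steps +5, −9, +5, −9, …).
Combining the parts gives [x=X, y=Y, z=14].

[x=X, y=Y, z=14]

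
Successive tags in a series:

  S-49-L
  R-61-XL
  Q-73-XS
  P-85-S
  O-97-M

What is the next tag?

Letter goes S, R, Q, P, O → N (letters move back 1 place in the alphabet).
Second component: +12 each step; 49, 61, 73, 85, 97 → 109.
Size: L, XL, XS, S, M → L (runs through clothing sizes XS→XL).
Putting it together: N-109-L.

N-109-L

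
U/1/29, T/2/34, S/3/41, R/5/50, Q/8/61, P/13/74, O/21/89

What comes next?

N/34/106

Letter goes U, T, S, R, Q, P, O → N (letters move back 1 place in the alphabet).
Second component — each term is the sum of the two before it: 1, 2, 3, 5, 8, 13, 21 → 34.
Third component — differences are 5, 7, 9, … (increasing by 2 each time): 29, 34, 41, 50, 61, 74, 89 → 106.
So the next label is N/34/106.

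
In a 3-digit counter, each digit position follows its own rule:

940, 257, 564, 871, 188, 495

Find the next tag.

702

First digit: 9, 2, 5, 8, 1, 4 → 7 (+3 each step, mod 10).
For the second digit, +1 each step, mod 10: 4, 5, 6, 7, 8, 9 → 0.
For the third digit, −3 each step, mod 10: 0, 7, 4, 1, 8, 5 → 2.
Combining the parts gives 702.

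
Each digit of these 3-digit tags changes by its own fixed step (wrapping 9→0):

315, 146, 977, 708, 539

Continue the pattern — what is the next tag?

First digit: 3, 1, 9, 7, 5 → 3 (−2 each step, mod 10).
Second digit: +3 each step, mod 10; 1, 4, 7, 0, 3 → 6.
Third digit: +1 each step, mod 10, so 5, 6, 7, 8, 9 → 0.
Combining the parts gives 360.

360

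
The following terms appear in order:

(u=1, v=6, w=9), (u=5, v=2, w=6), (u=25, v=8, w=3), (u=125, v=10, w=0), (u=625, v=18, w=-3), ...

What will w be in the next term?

-6

U: ×5 each step, so 1, 5, 25, 125, 625 → 3125.
V: 6, 2, 8, 10, 18 → 28 (each term is the sum of the two before it).
W: 9, 6, 3, 0, -3 → -6 (−3 each step).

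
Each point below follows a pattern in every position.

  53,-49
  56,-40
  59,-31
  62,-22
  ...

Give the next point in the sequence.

65,-13

For the first part, +3 each step: 53, 56, 59, 62 → 65.
Second part: -49, -40, -31, -22 → -13 (+9 each step).
Combining the parts gives 65,-13.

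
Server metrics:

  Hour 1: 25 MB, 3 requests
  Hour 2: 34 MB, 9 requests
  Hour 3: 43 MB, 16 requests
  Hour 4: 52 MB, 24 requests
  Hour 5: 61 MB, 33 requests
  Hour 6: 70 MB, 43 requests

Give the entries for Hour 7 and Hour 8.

79 MB, 54 requests; 88 MB, 66 requests

MB: +9 each step, so 25, 34, 43, 52, 61, 70 → 79 → 88.
Requests: differences are 6, 7, 8, … (increasing by 1 each time), so 3, 9, 16, 24, 33, 43 → 54 → 66.
So the next two lines are 79 MB, 54 requests and 88 MB, 66 requests.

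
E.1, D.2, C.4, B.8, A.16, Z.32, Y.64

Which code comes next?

Letter: letters move back 1 place in the alphabet, wrapping A→Z; E, D, C, B, A, Z, Y → X.
Second component: ×2 each step; 1, 2, 4, 8, 16, 32, 64 → 128.
Combining the parts gives X.128.

X.128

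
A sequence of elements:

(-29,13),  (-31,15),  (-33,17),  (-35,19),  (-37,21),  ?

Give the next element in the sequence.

(-39,23)

For the first component, −2 each step: -29, -31, -33, -35, -37 → -39.
Second component: together with the first component always sums to -16; 13, 15, 17, 19, 21 → 23.
So the next element is (-39,23).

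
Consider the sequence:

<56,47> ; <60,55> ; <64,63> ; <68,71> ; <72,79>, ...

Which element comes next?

First part: +4 each step; 56, 60, 64, 68, 72 → 76.
For the second part, +8 each step: 47, 55, 63, 71, 79 → 87.
Putting it together: <76,87>.

<76,87>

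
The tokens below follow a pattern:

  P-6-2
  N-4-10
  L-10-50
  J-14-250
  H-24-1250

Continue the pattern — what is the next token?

F-38-6250

Letter: letters move back 2 places in the alphabet, so P, N, L, J, H → F.
Second component: each term is the sum of the two before it, so 6, 4, 10, 14, 24 → 38.
Third component — ×5 each step: 2, 10, 50, 250, 1250 → 6250.
Putting it together: F-38-6250.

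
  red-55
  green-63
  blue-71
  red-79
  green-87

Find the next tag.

blue-95

Colour: repeats red → green → blue, so red, green, blue, red, green → blue.
Second component — +8 each step: 55, 63, 71, 79, 87 → 95.
Putting it together: blue-95.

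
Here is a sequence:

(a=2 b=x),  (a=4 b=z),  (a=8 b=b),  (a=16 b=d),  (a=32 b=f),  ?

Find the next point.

A — ×2 each step: 2, 4, 8, 16, 32 → 64.
B — letters move forward 2 places in the alphabet, wrapping Z→A: x, z, b, d, f → h.
So the next point is (a=64 b=h).

(a=64 b=h)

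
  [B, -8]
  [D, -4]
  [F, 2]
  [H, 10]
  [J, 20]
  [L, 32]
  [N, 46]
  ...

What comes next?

[P, 62]

Letter — letters move forward 2 places in the alphabet: B, D, F, H, J, L, N → P.
For the second coordinate, differences are 4, 6, 8, … (increasing by 2 each time): -8, -4, 2, 10, 20, 32, 46 → 62.
Putting it together: [P, 62].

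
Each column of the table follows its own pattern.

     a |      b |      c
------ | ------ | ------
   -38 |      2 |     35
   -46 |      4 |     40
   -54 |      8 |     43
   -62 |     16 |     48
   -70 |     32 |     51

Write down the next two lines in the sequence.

Column a: −8 each step; -38, -46, -54, -62, -70 → -78 → -86.
Column b — ×2 each step: 2, 4, 8, 16, 32 → 64 → 128.
Column c: 35, 40, 43, 48, 51 → 56 → 59 (alternating steps +5, +3, +5, +3, …).
Putting the parts together: -78  64  56 and then -86  128  59.

-78  64  56; -86  128  59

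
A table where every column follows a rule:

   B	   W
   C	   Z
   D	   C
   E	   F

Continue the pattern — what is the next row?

F  I

First letter — letters move forward 1 place in the alphabet: B, C, D, E → F.
Second letter: letters move forward 3 places in the alphabet, wrapping Z→A; W, Z, C, F → I.
Putting it together: F  I.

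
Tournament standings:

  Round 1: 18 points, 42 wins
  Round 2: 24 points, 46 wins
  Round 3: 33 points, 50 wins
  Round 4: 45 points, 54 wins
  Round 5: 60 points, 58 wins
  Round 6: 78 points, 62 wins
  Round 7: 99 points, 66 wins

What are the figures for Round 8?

123 points, 70 wins

Points: differences are 6, 9, 12, … (increasing by 3 each time); 18, 24, 33, 45, 60, 78, 99 → 123.
For the wins, +4 each step: 42, 46, 50, 54, 58, 62, 66 → 70.
Combining the parts gives 123 points, 70 wins.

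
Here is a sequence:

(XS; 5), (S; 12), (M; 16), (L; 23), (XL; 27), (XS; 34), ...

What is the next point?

(S; 38)

Size — repeats XS → S → M → L → XL: XS, S, M, L, XL, XS → S.
Second part — alternating steps +7, +4, +7, +4, …: 5, 12, 16, 23, 27, 34 → 38.
Putting it together: (S; 38).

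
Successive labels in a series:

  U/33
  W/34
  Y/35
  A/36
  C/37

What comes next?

Letter: letters move forward 2 places in the alphabet, wrapping Z→A; U, W, Y, A, C → E.
Second component — +1 each step: 33, 34, 35, 36, 37 → 38.
Putting it together: E/38.

E/38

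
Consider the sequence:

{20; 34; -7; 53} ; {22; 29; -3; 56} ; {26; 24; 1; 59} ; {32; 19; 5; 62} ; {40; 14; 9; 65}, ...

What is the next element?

{50; 9; 13; 68}

First entry — differences are 2, 4, 6, … (increasing by 2 each time): 20, 22, 26, 32, 40 → 50.
Second entry — −5 each step: 34, 29, 24, 19, 14 → 9.
Third entry: -7, -3, 1, 5, 9 → 13 (+4 each step).
Fourth entry — +3 each step: 53, 56, 59, 62, 65 → 68.
Combining the parts gives {50; 9; 13; 68}.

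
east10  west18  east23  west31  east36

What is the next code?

Direction: east, west, east, west, east → west (alternates east ↔ west).
Second component: 10, 18, 23, 31, 36 → 44 (alternating steps +8, +5, +8, +5, …).
So the next code is west44.

west44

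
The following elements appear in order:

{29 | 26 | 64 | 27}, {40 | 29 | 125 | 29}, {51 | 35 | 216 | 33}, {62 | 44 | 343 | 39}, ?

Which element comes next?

First part goes 29, 40, 51, 62 → 73 (+11 each step).
For the second part, differences are 3, 6, 9, … (increasing by 3 each time): 26, 29, 35, 44 → 56.
Third part: perfect cubes: 4³, 5³, 6³, …, so 64, 125, 216, 343 → 512.
Fourth part: differences are 2, 4, 6, … (increasing by 2 each time), so 27, 29, 33, 39 → 47.
Combining the parts gives {73 | 56 | 512 | 47}.

{73 | 56 | 512 | 47}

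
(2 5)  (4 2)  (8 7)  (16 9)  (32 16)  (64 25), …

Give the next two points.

(128 41), (256 66)

First value goes 2, 4, 8, 16, 32, 64 → 128 → 256 (×2 each step).
For the second value, each term is the sum of the two before it: 5, 2, 7, 9, 16, 25 → 41 → 66.
So the next two points are (128 41) and (256 66).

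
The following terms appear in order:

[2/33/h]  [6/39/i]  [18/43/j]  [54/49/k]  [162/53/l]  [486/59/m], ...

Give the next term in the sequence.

[1458/63/n]

First slot: ×3 each step, so 2, 6, 18, 54, 162, 486 → 1458.
Second slot — alternating steps +6, +4, +6, +4, …: 33, 39, 43, 49, 53, 59 → 63.
Letter: letters move forward 1 place in the alphabet, so h, i, j, k, l, m → n.
Combining the parts gives [1458/63/n].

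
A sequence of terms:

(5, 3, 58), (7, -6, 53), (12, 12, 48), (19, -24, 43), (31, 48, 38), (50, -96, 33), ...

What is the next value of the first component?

First component goes 5, 7, 12, 19, 31, 50 → 81 (each term is the sum of the two before it).

81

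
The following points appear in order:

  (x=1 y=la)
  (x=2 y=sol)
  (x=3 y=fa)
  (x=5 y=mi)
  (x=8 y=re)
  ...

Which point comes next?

X: 1, 2, 3, 5, 8 → 13 (each term is the sum of the two before it).
Y — runs backward through the solfège scale do→ti: la, sol, fa, mi, re → do.
Putting it together: (x=13 y=do).

(x=13 y=do)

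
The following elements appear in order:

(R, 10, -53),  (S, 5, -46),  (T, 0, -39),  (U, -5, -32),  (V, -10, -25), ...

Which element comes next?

Letter: letters move forward 1 place in the alphabet; R, S, T, U, V → W.
Second slot — −5 each step: 10, 5, 0, -5, -10 → -15.
Third slot: -53, -46, -39, -32, -25 → -18 (+7 each step).
So the next element is (W, -15, -18).

(W, -15, -18)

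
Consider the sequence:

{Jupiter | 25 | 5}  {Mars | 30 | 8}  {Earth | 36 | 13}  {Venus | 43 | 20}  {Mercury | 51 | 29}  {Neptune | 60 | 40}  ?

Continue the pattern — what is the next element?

{Uranus | 70 | 53}

Planet: runs backward through the planets Mercury→Neptune; Jupiter, Mars, Earth, Venus, Mercury, Neptune → Uranus.
Second entry: 25, 30, 36, 43, 51, 60 → 70 (differences are 5, 6, 7, … (increasing by 1 each time)).
Third entry goes 5, 8, 13, 20, 29, 40 → 53 (differences are 3, 5, 7, … (increasing by 2 each time)).
Putting it together: {Uranus | 70 | 53}.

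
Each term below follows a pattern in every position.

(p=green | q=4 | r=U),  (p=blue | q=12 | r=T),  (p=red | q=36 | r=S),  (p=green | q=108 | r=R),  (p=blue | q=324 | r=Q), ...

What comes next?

(p=red | q=972 | r=P)

P — repeats green → blue → red: green, blue, red, green, blue → red.
Q goes 4, 12, 36, 108, 324 → 972 (×3 each step).
R — letters move back 1 place in the alphabet: U, T, S, R, Q → P.
So the next term is (p=red | q=972 | r=P).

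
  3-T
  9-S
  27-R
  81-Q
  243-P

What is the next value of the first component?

First component: 3, 9, 27, 81, 243 → 729 (×3 each step).

729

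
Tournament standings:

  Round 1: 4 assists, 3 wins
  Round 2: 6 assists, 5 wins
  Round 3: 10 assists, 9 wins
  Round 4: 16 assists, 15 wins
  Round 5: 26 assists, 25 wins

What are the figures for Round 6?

For the assists, each term is the sum of the two before it: 4, 6, 10, 16, 26 → 42.
For the wins, always 1 less than the assists: 3, 5, 9, 15, 25 → 41.
So the next line is 42 assists, 41 wins.

42 assists, 41 wins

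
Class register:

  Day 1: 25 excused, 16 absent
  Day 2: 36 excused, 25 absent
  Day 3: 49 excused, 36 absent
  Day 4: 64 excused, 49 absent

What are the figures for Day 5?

81 excused, 64 absent

Excused — perfect squares: 5², 6², 7², …: 25, 36, 49, 64 → 81.
Absent goes 16, 25, 36, 49 → 64 (perfect squares: 4², 5², 6², …).
Putting it together: 81 excused, 64 absent.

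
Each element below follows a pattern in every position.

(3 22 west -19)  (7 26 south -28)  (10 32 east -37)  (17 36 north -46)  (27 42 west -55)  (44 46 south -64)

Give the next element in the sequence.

First entry: each term is the sum of the two before it; 3, 7, 10, 17, 27, 44 → 71.
Second entry: alternating steps +4, +6, +4, +6, …; 22, 26, 32, 36, 42, 46 → 52.
Direction: repeats west → south → east → north; west, south, east, north, west, south → east.
Fourth entry: −9 each step; -19, -28, -37, -46, -55, -64 → -73.
Putting it together: (71 52 east -73).

(71 52 east -73)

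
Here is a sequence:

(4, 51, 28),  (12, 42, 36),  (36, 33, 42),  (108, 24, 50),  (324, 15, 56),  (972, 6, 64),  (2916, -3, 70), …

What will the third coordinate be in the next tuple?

First coordinate: ×3 each step, so 4, 12, 36, 108, 324, 972, 2916 → 8748.
For the second coordinate, −9 each step: 51, 42, 33, 24, 15, 6, -3 → -12.
Third coordinate: 28, 36, 42, 50, 56, 64, 70 → 78 (alternating steps +8, +6, +8, +6, …).

78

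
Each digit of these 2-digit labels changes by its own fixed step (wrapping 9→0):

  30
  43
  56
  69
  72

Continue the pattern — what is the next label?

85

First digit — +1 each step, mod 10: 3, 4, 5, 6, 7 → 8.
Second digit goes 0, 3, 6, 9, 2 → 5 (+3 each step, mod 10).
So the next label is 85.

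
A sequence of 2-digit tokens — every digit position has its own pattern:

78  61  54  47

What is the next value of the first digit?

First digit goes 7, 6, 5, 4 → 3 (−1 each step, mod 10).
Second digit goes 8, 1, 4, 7 → 0 (+3 each step, mod 10).

3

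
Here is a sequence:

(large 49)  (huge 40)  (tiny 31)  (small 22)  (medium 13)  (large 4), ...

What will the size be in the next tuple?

huge

Size: large, huge, tiny, small, medium, large → huge (repeats large → huge → tiny → small → medium).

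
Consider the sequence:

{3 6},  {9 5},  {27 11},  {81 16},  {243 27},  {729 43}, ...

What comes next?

First component: ×3 each step, so 3, 9, 27, 81, 243, 729 → 2187.
Second component: 6, 5, 11, 16, 27, 43 → 70 (each term is the sum of the two before it).
Combining the parts gives {2187 70}.

{2187 70}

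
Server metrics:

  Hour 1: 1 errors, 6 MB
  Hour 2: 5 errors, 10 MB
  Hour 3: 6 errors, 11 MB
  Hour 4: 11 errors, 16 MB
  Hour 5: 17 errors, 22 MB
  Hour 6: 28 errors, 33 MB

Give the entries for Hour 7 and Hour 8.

Errors goes 1, 5, 6, 11, 17, 28 → 45 → 73 (each term is the sum of the two before it).
MB — always 5 more than the errors: 6, 10, 11, 16, 22, 33 → 50 → 78.
So the next two records are 45 errors, 50 MB and 73 errors, 78 MB.

45 errors, 50 MB; 73 errors, 78 MB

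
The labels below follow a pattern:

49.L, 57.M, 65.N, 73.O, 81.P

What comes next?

89.Q

First component: 49, 57, 65, 73, 81 → 89 (+8 each step).
Letter: letters move forward 1 place in the alphabet, so L, M, N, O, P → Q.
Combining the parts gives 89.Q.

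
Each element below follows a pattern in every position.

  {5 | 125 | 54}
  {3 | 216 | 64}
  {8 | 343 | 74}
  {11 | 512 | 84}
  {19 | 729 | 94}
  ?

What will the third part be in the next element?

104

Third part goes 54, 64, 74, 84, 94 → 104 (+10 each step).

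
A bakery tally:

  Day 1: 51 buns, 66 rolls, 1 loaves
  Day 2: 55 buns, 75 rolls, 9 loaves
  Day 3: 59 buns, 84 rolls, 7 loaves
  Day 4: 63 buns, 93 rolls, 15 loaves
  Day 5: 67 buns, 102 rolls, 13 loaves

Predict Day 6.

71 buns, 111 rolls, 21 loaves

Buns: 51, 55, 59, 63, 67 → 71 (+4 each step).
Rolls goes 66, 75, 84, 93, 102 → 111 (+9 each step).
Loaves: alternating steps +8, −2, +8, −2, …, so 1, 9, 7, 15, 13 → 21.
So the next line is 71 buns, 111 rolls, 21 loaves.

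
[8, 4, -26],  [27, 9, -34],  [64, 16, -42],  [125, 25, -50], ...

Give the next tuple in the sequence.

First coordinate goes 8, 27, 64, 125 → 216 (perfect cubes: 2³, 3³, 4³, …).
For the second coordinate, perfect squares: 2², 3², 4², …: 4, 9, 16, 25 → 36.
Third coordinate goes -26, -34, -42, -50 → -58 (−8 each step).
Combining the parts gives [216, 36, -58].

[216, 36, -58]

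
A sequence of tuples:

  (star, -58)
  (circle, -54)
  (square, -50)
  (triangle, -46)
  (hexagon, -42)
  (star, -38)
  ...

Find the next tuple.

Shape: repeats star → circle → square → triangle → hexagon; star, circle, square, triangle, hexagon, star → circle.
Second coordinate: +4 each step; -58, -54, -50, -46, -42, -38 → -34.
Putting it together: (circle, -34).

(circle, -34)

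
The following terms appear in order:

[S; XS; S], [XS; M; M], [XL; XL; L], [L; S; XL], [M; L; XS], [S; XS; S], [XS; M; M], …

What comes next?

[XL; XL; L]

First size goes S, XS, XL, L, M, S, XS → XL (repeats S → XS → XL → L → M).
Second size: XS, M, XL, S, L, XS, M → XL (repeats XS → M → XL → S → L).
Third size: S, M, L, XL, XS, S, M → L (repeats S → M → L → XL → XS).
So the next term is [XL; XL; L].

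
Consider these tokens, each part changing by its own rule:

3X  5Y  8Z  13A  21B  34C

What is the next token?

First component goes 3, 5, 8, 13, 21, 34 → 55 (each term is the sum of the two before it).
Letter: letters move forward 1 place in the alphabet, wrapping Z→A; X, Y, Z, A, B, C → D.
Combining the parts gives 55D.

55D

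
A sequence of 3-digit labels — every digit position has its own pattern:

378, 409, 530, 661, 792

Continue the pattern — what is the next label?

First digit: 3, 4, 5, 6, 7 → 8 (+1 each step, mod 10).
Second digit — +3 each step, mod 10: 7, 0, 3, 6, 9 → 2.
For the third digit, +1 each step, mod 10: 8, 9, 0, 1, 2 → 3.
Putting it together: 823.

823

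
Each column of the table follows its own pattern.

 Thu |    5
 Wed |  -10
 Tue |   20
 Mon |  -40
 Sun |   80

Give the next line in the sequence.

Sat  -160

Day: runs backward through the weekdays Mon→Sun, so Thu, Wed, Tue, Mon, Sun → Sat.
Second component: ×(-2) each step, so 5, -10, 20, -40, 80 → -160.
Putting it together: Sat  -160.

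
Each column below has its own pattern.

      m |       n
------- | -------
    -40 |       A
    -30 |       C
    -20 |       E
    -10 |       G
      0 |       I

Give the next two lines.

10  K; 20  M

Column m: +10 each step; -40, -30, -20, -10, 0 → 10 → 20.
Column n — letters move forward 2 places in the alphabet: A, C, E, G, I → K → M.
Putting the parts together: 10  K and then 20  M.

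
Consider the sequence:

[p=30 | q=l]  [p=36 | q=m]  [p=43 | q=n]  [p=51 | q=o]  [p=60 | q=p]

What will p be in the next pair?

P goes 30, 36, 43, 51, 60 → 70 (differences are 6, 7, 8, … (increasing by 1 each time)).

70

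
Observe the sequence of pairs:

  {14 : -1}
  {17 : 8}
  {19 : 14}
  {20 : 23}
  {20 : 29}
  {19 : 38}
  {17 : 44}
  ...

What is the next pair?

{14 : 53}

First value: 14, 17, 19, 20, 20, 19, 17 → 14 (differences are 3, 2, 1, … (decreasing by 1 each time)).
Second value: alternating steps +9, +6, +9, +6, …; -1, 8, 14, 23, 29, 38, 44 → 53.
So the next pair is {14 : 53}.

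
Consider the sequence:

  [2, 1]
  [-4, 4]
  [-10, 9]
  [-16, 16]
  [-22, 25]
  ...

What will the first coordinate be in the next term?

First coordinate — −6 each step: 2, -4, -10, -16, -22 → -28.

-28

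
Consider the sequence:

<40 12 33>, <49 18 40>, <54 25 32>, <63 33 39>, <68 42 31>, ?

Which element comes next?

<77 52 38>

First slot: alternating steps +9, +5, +9, +5, …; 40, 49, 54, 63, 68 → 77.
For the second slot, differences are 6, 7, 8, … (increasing by 1 each time): 12, 18, 25, 33, 42 → 52.
Third slot goes 33, 40, 32, 39, 31 → 38 (alternating steps +7, −8, +7, −8, …).
Combining the parts gives <77 52 38>.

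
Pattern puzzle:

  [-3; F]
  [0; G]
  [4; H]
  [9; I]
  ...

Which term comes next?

[15; J]

First value goes -3, 0, 4, 9 → 15 (differences are 3, 4, 5, … (increasing by 1 each time)).
Letter: F, G, H, I → J (letters move forward 1 place in the alphabet).
Combining the parts gives [15; J].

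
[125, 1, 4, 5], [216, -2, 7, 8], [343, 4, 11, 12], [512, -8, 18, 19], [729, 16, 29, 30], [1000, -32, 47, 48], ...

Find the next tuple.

For the first coordinate, perfect cubes: 5³, 6³, 7³, …: 125, 216, 343, 512, 729, 1000 → 1331.
Second coordinate: ×(-2) each step, so 1, -2, 4, -8, 16, -32 → 64.
For the third coordinate, each term is the sum of the two before it: 4, 7, 11, 18, 29, 47 → 76.
Fourth coordinate: always 1 more than the third coordinate, so 5, 8, 12, 19, 30, 48 → 77.
Combining the parts gives [1331, 64, 76, 77].

[1331, 64, 76, 77]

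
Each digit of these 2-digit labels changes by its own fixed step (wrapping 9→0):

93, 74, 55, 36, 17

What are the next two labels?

First digit: −2 each step, mod 10, so 9, 7, 5, 3, 1 → 9 → 7.
Second digit: +1 each step, mod 10; 3, 4, 5, 6, 7 → 8 → 9.
Putting the parts together: 98 and then 79.

98, 79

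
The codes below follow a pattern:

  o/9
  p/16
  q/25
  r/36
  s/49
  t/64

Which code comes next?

u/81

For the letter, letters move forward 1 place in the alphabet: o, p, q, r, s, t → u.
Second component goes 9, 16, 25, 36, 49, 64 → 81 (perfect squares: 3², 4², 5², …).
Combining the parts gives u/81.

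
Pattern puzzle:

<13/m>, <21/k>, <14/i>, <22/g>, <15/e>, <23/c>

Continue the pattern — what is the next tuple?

<16/a>

First entry: alternating steps +8, −7, +8, −7, …; 13, 21, 14, 22, 15, 23 → 16.
Letter: letters move back 2 places in the alphabet; m, k, i, g, e, c → a.
Combining the parts gives <16/a>.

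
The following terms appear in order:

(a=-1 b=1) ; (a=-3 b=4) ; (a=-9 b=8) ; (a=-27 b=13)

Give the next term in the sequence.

(a=-81 b=19)

A: ×3 each step; -1, -3, -9, -27 → -81.
For the b, differences are 3, 4, 5, … (increasing by 1 each time): 1, 4, 8, 13 → 19.
Combining the parts gives (a=-81 b=19).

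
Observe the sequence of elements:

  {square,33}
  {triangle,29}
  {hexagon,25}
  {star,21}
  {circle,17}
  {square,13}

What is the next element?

Shape: repeats square → triangle → hexagon → star → circle, so square, triangle, hexagon, star, circle, square → triangle.
Second part: −4 each step; 33, 29, 25, 21, 17, 13 → 9.
Combining the parts gives {triangle,9}.

{triangle,9}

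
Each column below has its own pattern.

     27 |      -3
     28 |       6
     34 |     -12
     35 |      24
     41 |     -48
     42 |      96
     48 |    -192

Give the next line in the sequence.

49  384

First component: 27, 28, 34, 35, 41, 42, 48 → 49 (alternating steps +1, +6, +1, +6, …).
Second component: -3, 6, -12, 24, -48, 96, -192 → 384 (×(-2) each step).
So the next line is 49  384.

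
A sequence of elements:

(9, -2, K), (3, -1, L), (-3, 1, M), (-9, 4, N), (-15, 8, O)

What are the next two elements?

First slot: −6 each step, so 9, 3, -3, -9, -15 → -21 → -27.
Second slot goes -2, -1, 1, 4, 8 → 13 → 19 (differences are 1, 2, 3, … (increasing by 1 each time)).
Letter: K, L, M, N, O → P → Q (letters move forward 1 place in the alphabet).
So the next two elements are (-21, 13, P) and (-27, 19, Q).

(-21, 13, P), (-27, 19, Q)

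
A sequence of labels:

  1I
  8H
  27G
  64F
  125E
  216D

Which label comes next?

343C

First component goes 1, 8, 27, 64, 125, 216 → 343 (perfect cubes: 1³, 2³, 3³, …).
For the letter, letters move back 1 place in the alphabet: I, H, G, F, E, D → C.
Combining the parts gives 343C.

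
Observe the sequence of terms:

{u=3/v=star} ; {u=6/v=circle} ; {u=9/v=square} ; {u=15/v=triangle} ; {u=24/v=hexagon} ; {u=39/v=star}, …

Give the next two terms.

For the u, each term is the sum of the two before it: 3, 6, 9, 15, 24, 39 → 63 → 102.
V — repeats star → circle → square → triangle → hexagon: star, circle, square, triangle, hexagon, star → circle → square.
So the next two terms are {u=63/v=circle} and {u=102/v=square}.

{u=63/v=circle}, {u=102/v=square}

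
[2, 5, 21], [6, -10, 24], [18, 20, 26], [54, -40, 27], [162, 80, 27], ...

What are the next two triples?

[486, -160, 26], [1458, 320, 24]

First entry: ×3 each step; 2, 6, 18, 54, 162 → 486 → 1458.
For the second entry, ×(-2) each step: 5, -10, 20, -40, 80 → -160 → 320.
Third entry goes 21, 24, 26, 27, 27 → 26 → 24 (differences are 3, 2, 1, … (decreasing by 1 each time)).
So the next two triples are [486, -160, 26] and [1458, 320, 24].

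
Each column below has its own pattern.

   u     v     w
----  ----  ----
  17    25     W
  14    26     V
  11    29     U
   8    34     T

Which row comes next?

5  41  S

Column u: −3 each step, so 17, 14, 11, 8 → 5.
Column v — differences are 1, 3, 5, … (increasing by 2 each time): 25, 26, 29, 34 → 41.
For the column w, letters move back 1 place in the alphabet: W, V, U, T → S.
Combining the parts gives 5  41  S.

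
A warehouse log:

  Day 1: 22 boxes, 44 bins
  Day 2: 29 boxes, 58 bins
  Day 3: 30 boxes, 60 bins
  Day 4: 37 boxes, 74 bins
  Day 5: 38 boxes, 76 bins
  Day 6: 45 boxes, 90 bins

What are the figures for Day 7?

Boxes: alternating steps +7, +1, +7, +1, …; 22, 29, 30, 37, 38, 45 → 46.
Bins: always 2 × the boxes; 44, 58, 60, 74, 76, 90 → 92.
So the next record is 46 boxes, 92 bins.

46 boxes, 92 bins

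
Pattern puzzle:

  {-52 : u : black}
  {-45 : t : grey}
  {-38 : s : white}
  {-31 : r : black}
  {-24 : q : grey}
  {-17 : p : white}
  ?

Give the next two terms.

First component — +7 each step: -52, -45, -38, -31, -24, -17 → -10 → -3.
Letter: letters move back 1 place in the alphabet; u, t, s, r, q, p → o → n.
Shade — repeats black → grey → white: black, grey, white, black, grey, white → black → grey.
Putting the parts together: {-10 : o : black} and then {-3 : n : grey}.

{-10 : o : black}, {-3 : n : grey}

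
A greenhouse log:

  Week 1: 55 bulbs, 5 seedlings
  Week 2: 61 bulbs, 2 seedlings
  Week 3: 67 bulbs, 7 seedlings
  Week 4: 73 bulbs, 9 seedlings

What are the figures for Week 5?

Bulbs: +6 each step, so 55, 61, 67, 73 → 79.
Seedlings: each term is the sum of the two before it, so 5, 2, 7, 9 → 16.
So the next row is 79 bulbs, 16 seedlings.

79 bulbs, 16 seedlings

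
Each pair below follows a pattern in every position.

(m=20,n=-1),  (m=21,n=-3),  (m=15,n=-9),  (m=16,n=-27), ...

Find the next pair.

M: alternating steps +1, −6, +1, −6, …; 20, 21, 15, 16 → 10.
N goes -1, -3, -9, -27 → -81 (×3 each step).
Putting it together: (m=10,n=-81).

(m=10,n=-81)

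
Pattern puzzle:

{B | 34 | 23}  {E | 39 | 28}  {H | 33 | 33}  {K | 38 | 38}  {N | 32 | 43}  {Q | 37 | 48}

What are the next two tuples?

{T | 31 | 53}, {W | 36 | 58}

For the letter, letters move forward 3 places in the alphabet: B, E, H, K, N, Q → T → W.
Second component: alternating steps +5, −6, +5, −6, …; 34, 39, 33, 38, 32, 37 → 31 → 36.
Third component: +5 each step; 23, 28, 33, 38, 43, 48 → 53 → 58.
Putting the parts together: {T | 31 | 53} and then {W | 36 | 58}.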